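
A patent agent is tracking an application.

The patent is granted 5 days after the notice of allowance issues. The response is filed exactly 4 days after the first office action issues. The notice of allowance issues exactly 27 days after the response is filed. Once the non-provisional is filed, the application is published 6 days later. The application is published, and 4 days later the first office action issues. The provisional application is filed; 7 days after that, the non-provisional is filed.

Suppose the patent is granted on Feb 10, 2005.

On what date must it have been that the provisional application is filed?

Dec 19, 2004

The patent is granted: Feb 10, 2005.
The notice of allowance issues: Feb 10, 2005 − 5 days = Feb 5, 2005.
The response is filed: Feb 5, 2005 − 27 days = Jan 9, 2005.
The first office action issues: Jan 9, 2005 − 4 days = Jan 5, 2005.
The application is published: Jan 5, 2005 − 4 days = Jan 1, 2005.
The non-provisional is filed: Jan 1, 2005 − 6 days = Dec 26, 2004.
The provisional application is filed: Dec 26, 2004 − 7 days = Dec 19, 2004.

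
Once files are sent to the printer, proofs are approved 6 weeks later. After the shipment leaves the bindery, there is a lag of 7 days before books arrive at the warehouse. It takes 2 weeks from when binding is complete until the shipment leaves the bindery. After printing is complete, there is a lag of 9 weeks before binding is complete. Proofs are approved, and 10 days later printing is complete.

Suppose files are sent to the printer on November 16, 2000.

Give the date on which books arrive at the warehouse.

Files are sent to the printer: Nov 16, 2000.
Proofs are approved: Nov 16, 2000 + 6 weeks = Dec 28, 2000.
Printing is complete: Dec 28, 2000 + 10 days = Jan 7, 2001.
Binding is complete: Jan 7, 2001 + 9 weeks = Mar 11, 2001.
The shipment leaves the bindery: Mar 11, 2001 + 2 weeks = Mar 25, 2001.
Books arrive at the warehouse: Mar 25, 2001 + 7 days = Apr 1, 2001.

April 1, 2001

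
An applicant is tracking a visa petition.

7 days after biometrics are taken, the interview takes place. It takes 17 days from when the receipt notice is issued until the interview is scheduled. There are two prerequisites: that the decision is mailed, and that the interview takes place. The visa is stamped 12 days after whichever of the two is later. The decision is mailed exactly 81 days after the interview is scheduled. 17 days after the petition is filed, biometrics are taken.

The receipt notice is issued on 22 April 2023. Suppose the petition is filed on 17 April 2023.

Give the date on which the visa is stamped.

10 August 2023

The receipt notice is issued: Apr 22, 2023.
The interview is scheduled: Apr 22, 2023 + 17 days = May 9, 2023.
The decision is mailed: May 9, 2023 + 81 days = Jul 29, 2023.
The petition is filed: Apr 17, 2023.
Biometrics are taken: Apr 17, 2023 + 17 days = May 4, 2023.
The interview takes place: May 4, 2023 + 7 days = May 11, 2023.
Both prerequisites met — the decision is mailed (Jul 29, 2023), the interview takes place (May 11, 2023); the later is Jul 29, 2023.
The visa is stamped: Jul 29, 2023 + 12 days = Aug 10, 2023.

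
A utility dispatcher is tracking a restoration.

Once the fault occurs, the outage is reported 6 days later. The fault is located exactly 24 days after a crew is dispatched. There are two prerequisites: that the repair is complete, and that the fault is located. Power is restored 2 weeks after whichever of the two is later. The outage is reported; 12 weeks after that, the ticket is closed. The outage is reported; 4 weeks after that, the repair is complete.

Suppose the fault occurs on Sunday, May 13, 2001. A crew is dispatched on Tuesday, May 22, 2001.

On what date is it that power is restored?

Saturday, June 30, 2001

The fault occurs: May 13, 2001.
The outage is reported: May 13, 2001 + 6 days = May 19, 2001.
The repair is complete: May 19, 2001 + 4 weeks = Jun 16, 2001.
A crew is dispatched: May 22, 2001.
The fault is located: May 22, 2001 + 24 days = Jun 15, 2001.
Both prerequisites met — the repair is complete (Jun 16, 2001), the fault is located (Jun 15, 2001); the later is Jun 16, 2001.
Power is restored: Jun 16, 2001 + 2 weeks = Jun 30, 2001.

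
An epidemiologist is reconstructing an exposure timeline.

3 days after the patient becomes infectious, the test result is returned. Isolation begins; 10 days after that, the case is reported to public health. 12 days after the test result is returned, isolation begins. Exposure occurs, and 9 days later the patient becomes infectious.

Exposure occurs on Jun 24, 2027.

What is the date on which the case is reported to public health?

Exposure occurs: Jun 24, 2027.
The patient becomes infectious: Jun 24, 2027 + 9 days = Jul 3, 2027.
The test result is returned: Jul 3, 2027 + 3 days = Jul 6, 2027.
Isolation begins: Jul 6, 2027 + 12 days = Jul 18, 2027.
The case is reported to public health: Jul 18, 2027 + 10 days = Jul 28, 2027.

Jul 28, 2027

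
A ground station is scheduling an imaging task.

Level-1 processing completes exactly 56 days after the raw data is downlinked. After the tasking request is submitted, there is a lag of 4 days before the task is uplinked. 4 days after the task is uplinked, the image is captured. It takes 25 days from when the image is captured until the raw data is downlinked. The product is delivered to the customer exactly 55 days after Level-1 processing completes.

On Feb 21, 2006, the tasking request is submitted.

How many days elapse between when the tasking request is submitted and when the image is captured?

8 days

Causal path: the tasking request is submitted → the task is uplinked → the image is captured.
Total delay along the path: 4 + 4 = 8 days.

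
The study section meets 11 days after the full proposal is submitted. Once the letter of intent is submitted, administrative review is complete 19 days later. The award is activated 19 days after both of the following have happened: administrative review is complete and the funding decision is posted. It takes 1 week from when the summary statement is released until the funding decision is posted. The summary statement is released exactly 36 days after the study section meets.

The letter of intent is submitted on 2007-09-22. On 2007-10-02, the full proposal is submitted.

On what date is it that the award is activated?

2007-12-14

The letter of intent is submitted: Sep 22, 2007.
Administrative review is complete: Sep 22, 2007 + 19 days = Oct 11, 2007.
The full proposal is submitted: Oct 2, 2007.
The study section meets: Oct 2, 2007 + 11 days = Oct 13, 2007.
The summary statement is released: Oct 13, 2007 + 36 days = Nov 18, 2007.
The funding decision is posted: Nov 18, 2007 + 1 week = Nov 25, 2007.
Both prerequisites met — administrative review is complete (Oct 11, 2007), the funding decision is posted (Nov 25, 2007); the later is Nov 25, 2007.
The award is activated: Nov 25, 2007 + 19 days = Dec 14, 2007.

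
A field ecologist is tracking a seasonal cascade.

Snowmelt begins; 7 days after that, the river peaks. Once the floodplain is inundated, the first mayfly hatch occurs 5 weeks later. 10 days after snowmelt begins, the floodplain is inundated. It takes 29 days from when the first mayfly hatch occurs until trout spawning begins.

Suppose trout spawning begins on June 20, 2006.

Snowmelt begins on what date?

Trout spawning begins: Jun 20, 2006.
The first mayfly hatch occurs: Jun 20, 2006 − 29 days = May 22, 2006.
The floodplain is inundated: May 22, 2006 − 5 weeks = Apr 17, 2006.
Snowmelt begins: Apr 17, 2006 − 10 days = Apr 7, 2006.

April 7, 2006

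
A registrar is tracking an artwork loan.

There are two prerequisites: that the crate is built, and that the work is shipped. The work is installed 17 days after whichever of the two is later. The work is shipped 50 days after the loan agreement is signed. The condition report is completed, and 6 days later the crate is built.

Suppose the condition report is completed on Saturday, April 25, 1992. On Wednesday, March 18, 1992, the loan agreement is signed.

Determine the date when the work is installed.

The condition report is completed: Apr 25, 1992.
The crate is built: Apr 25, 1992 + 6 days = May 1, 1992.
The loan agreement is signed: Mar 18, 1992.
The work is shipped: Mar 18, 1992 + 50 days = May 7, 1992.
Both prerequisites met — the crate is built (May 1, 1992), the work is shipped (May 7, 1992); the later is May 7, 1992.
The work is installed: May 7, 1992 + 17 days = May 24, 1992.

Sunday, May 24, 1992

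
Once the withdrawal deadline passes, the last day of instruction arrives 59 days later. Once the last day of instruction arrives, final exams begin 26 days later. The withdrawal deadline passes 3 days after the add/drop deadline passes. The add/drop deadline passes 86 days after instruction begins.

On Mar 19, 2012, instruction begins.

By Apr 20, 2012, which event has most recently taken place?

Instruction begins

Instruction begins: Mar 19, 2012.
The add/drop deadline passes: Mar 19, 2012 + 86 days = Jun 13, 2012.
The withdrawal deadline passes: Jun 13, 2012 + 3 days = Jun 16, 2012.
The last day of instruction arrives: Jun 16, 2012 + 59 days = Aug 14, 2012.
Final exams begin: Aug 14, 2012 + 26 days = Sep 9, 2012.
Apr 20, 2012 falls between when instruction begins (Mar 19, 2012) and when the add/drop deadline passes (Jun 13, 2012).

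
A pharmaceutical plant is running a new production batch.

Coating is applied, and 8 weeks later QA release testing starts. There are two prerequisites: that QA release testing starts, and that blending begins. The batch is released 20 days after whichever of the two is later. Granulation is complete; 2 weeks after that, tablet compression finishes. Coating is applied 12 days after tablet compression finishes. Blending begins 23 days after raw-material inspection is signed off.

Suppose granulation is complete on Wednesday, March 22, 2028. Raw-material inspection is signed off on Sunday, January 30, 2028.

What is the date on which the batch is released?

Granulation is complete: Mar 22, 2028.
Tablet compression finishes: Mar 22, 2028 + 2 weeks = Apr 5, 2028.
Coating is applied: Apr 5, 2028 + 12 days = Apr 17, 2028.
QA release testing starts: Apr 17, 2028 + 8 weeks = Jun 12, 2028.
Raw-material inspection is signed off: Jan 30, 2028.
Blending begins: Jan 30, 2028 + 23 days = Feb 22, 2028.
Both prerequisites met — QA release testing starts (Jun 12, 2028), blending begins (Feb 22, 2028); the later is Jun 12, 2028.
The batch is released: Jun 12, 2028 + 20 days = Jul 2, 2028.

Sunday, July 2, 2028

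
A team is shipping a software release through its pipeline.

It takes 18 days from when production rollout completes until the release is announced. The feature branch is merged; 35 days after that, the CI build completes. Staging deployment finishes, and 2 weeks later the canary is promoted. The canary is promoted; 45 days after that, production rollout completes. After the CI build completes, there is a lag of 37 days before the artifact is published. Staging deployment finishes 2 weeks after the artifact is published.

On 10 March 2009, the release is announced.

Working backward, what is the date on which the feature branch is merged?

The release is announced: Mar 10, 2009.
Production rollout completes: Mar 10, 2009 − 18 days = Feb 20, 2009.
The canary is promoted: Feb 20, 2009 − 45 days = Jan 6, 2009.
Staging deployment finishes: Jan 6, 2009 − 2 weeks = Dec 23, 2008.
The artifact is published: Dec 23, 2008 − 2 weeks = Dec 9, 2008.
The CI build completes: Dec 9, 2008 − 37 days = Nov 2, 2008.
The feature branch is merged: Nov 2, 2008 − 35 days = Sep 28, 2008.

28 September 2008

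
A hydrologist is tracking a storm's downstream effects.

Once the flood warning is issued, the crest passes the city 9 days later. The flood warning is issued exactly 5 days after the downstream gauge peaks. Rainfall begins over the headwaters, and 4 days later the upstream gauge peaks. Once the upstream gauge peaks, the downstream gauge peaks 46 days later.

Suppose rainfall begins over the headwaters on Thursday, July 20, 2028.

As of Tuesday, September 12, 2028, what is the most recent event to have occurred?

The downstream gauge peaks

Rainfall begins over the headwaters: Jul 20, 2028.
The upstream gauge peaks: Jul 20, 2028 + 4 days = Jul 24, 2028.
The downstream gauge peaks: Jul 24, 2028 + 46 days = Sep 8, 2028.
The flood warning is issued: Sep 8, 2028 + 5 days = Sep 13, 2028.
The crest passes the city: Sep 13, 2028 + 9 days = Sep 22, 2028.
Sep 12, 2028 falls between when the downstream gauge peaks (Sep 8, 2028) and when the flood warning is issued (Sep 13, 2028).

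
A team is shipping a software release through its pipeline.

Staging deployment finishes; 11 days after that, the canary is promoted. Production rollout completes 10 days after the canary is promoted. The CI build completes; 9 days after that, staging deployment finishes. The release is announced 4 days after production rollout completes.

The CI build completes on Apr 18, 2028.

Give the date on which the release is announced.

The CI build completes: Apr 18, 2028.
Staging deployment finishes: Apr 18, 2028 + 9 days = Apr 27, 2028.
The canary is promoted: Apr 27, 2028 + 11 days = May 8, 2028.
Production rollout completes: May 8, 2028 + 10 days = May 18, 2028.
The release is announced: May 18, 2028 + 4 days = May 22, 2028.

May 22, 2028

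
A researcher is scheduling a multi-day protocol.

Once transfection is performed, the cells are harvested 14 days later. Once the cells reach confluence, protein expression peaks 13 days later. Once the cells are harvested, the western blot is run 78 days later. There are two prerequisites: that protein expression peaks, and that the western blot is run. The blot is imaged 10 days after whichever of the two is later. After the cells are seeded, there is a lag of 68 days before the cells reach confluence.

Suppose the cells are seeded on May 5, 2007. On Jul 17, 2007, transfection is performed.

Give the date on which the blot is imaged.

Oct 27, 2007

The cells are seeded: May 5, 2007.
The cells reach confluence: May 5, 2007 + 68 days = Jul 12, 2007.
Protein expression peaks: Jul 12, 2007 + 13 days = Jul 25, 2007.
Transfection is performed: Jul 17, 2007.
The cells are harvested: Jul 17, 2007 + 14 days = Jul 31, 2007.
The western blot is run: Jul 31, 2007 + 78 days = Oct 17, 2007.
Both prerequisites met — protein expression peaks (Jul 25, 2007), the western blot is run (Oct 17, 2007); the later is Oct 17, 2007.
The blot is imaged: Oct 17, 2007 + 10 days = Oct 27, 2007.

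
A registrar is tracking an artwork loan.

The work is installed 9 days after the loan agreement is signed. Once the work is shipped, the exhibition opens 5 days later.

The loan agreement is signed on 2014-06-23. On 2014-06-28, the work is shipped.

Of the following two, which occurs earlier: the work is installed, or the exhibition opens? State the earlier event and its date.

The loan agreement is signed: Jun 23, 2014.
The work is installed: Jun 23, 2014 + 9 days = Jul 2, 2014.
The work is shipped: Jun 28, 2014.
The exhibition opens: Jun 28, 2014 + 5 days = Jul 3, 2014.
Comparing: the work is installed on Jul 2, 2014 vs the exhibition opens on Jul 3, 2014. Earlier: the work is installed.

The work is installed — 2014-07-02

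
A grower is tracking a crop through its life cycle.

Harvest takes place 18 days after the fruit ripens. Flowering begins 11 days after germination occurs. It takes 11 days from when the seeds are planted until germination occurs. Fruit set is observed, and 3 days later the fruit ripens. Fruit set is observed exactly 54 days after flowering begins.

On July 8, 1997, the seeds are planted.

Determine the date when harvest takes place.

The seeds are planted: Jul 8, 1997.
Germination occurs: Jul 8, 1997 + 11 days = Jul 19, 1997.
Flowering begins: Jul 19, 1997 + 11 days = Jul 30, 1997.
Fruit set is observed: Jul 30, 1997 + 54 days = Sep 22, 1997.
The fruit ripens: Sep 22, 1997 + 3 days = Sep 25, 1997.
Harvest takes place: Sep 25, 1997 + 18 days = Oct 13, 1997.

October 13, 1997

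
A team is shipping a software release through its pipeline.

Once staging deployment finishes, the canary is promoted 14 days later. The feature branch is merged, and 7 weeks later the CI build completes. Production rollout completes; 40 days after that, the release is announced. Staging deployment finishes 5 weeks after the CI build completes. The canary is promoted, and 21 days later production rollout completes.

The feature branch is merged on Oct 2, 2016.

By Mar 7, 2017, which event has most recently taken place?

The feature branch is merged: Oct 2, 2016.
The CI build completes: Oct 2, 2016 + 7 weeks = Nov 20, 2016.
Staging deployment finishes: Nov 20, 2016 + 5 weeks = Dec 25, 2016.
The canary is promoted: Dec 25, 2016 + 14 days = Jan 8, 2017.
Production rollout completes: Jan 8, 2017 + 21 days = Jan 29, 2017.
The release is announced: Jan 29, 2017 + 40 days = Mar 10, 2017.
Mar 7, 2017 falls between when production rollout completes (Jan 29, 2017) and when the release is announced (Mar 10, 2017).

Production rollout completes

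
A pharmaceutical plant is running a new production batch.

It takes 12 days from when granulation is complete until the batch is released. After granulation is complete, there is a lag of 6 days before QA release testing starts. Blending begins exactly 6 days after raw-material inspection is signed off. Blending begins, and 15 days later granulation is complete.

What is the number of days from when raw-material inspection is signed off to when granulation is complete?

Causal path: raw-material inspection is signed off → blending begins → granulation is complete.
Total delay along the path: 6 + 15 = 21 days.

21 days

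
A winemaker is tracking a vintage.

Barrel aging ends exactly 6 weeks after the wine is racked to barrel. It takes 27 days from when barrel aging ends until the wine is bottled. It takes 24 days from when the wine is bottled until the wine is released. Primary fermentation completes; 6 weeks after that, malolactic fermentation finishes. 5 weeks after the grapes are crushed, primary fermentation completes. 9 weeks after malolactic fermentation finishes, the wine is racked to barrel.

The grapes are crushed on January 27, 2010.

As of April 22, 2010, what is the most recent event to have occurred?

Malolactic fermentation finishes

The grapes are crushed: Jan 27, 2010.
Primary fermentation completes: Jan 27, 2010 + 5 weeks = Mar 3, 2010.
Malolactic fermentation finishes: Mar 3, 2010 + 6 weeks = Apr 14, 2010.
The wine is racked to barrel: Apr 14, 2010 + 9 weeks = Jun 16, 2010.
Barrel aging ends: Jun 16, 2010 + 6 weeks = Jul 28, 2010.
The wine is bottled: Jul 28, 2010 + 27 days = Aug 24, 2010.
The wine is released: Aug 24, 2010 + 24 days = Sep 17, 2010.
Apr 22, 2010 falls between when malolactic fermentation finishes (Apr 14, 2010) and when the wine is racked to barrel (Jun 16, 2010).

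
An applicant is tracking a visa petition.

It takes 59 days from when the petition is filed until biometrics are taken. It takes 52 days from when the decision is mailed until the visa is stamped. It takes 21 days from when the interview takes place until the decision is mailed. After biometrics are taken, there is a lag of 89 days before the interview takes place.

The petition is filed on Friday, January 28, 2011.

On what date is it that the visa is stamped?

The petition is filed: Jan 28, 2011.
Biometrics are taken: Jan 28, 2011 + 59 days = Mar 28, 2011.
The interview takes place: Mar 28, 2011 + 89 days = Jun 25, 2011.
The decision is mailed: Jun 25, 2011 + 21 days = Jul 16, 2011.
The visa is stamped: Jul 16, 2011 + 52 days = Sep 6, 2011.

Tuesday, September 6, 2011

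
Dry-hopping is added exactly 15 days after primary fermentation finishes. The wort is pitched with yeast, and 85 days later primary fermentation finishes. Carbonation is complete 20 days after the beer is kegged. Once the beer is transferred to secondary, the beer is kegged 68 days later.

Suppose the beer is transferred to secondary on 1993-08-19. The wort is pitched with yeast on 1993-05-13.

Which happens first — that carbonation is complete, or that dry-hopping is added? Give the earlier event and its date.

The beer is transferred to secondary: Aug 19, 1993.
The beer is kegged: Aug 19, 1993 + 68 days = Oct 26, 1993.
Carbonation is complete: Oct 26, 1993 + 20 days = Nov 15, 1993.
The wort is pitched with yeast: May 13, 1993.
Primary fermentation finishes: May 13, 1993 + 85 days = Aug 6, 1993.
Dry-hopping is added: Aug 6, 1993 + 15 days = Aug 21, 1993.
Comparing: carbonation is complete on Nov 15, 1993 vs dry-hopping is added on Aug 21, 1993. Earlier: dry-hopping is added.

Dry-hopping is added — 1993-08-21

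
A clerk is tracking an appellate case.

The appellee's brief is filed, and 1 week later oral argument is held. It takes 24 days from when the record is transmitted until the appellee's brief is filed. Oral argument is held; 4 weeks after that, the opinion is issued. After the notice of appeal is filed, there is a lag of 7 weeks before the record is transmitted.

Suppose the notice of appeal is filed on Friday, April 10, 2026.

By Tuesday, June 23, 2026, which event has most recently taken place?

The appellee's brief is filed

The notice of appeal is filed: Apr 10, 2026.
The record is transmitted: Apr 10, 2026 + 7 weeks = May 29, 2026.
The appellee's brief is filed: May 29, 2026 + 24 days = Jun 22, 2026.
Oral argument is held: Jun 22, 2026 + 1 week = Jun 29, 2026.
The opinion is issued: Jun 29, 2026 + 4 weeks = Jul 27, 2026.
Jun 23, 2026 falls between when the appellee's brief is filed (Jun 22, 2026) and when oral argument is held (Jun 29, 2026).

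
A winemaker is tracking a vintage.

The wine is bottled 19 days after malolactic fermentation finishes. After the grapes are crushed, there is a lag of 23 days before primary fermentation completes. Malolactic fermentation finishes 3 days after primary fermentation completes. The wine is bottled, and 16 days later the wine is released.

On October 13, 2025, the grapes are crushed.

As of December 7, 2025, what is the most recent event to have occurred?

The wine is bottled

The grapes are crushed: Oct 13, 2025.
Primary fermentation completes: Oct 13, 2025 + 23 days = Nov 5, 2025.
Malolactic fermentation finishes: Nov 5, 2025 + 3 days = Nov 8, 2025.
The wine is bottled: Nov 8, 2025 + 19 days = Nov 27, 2025.
The wine is released: Nov 27, 2025 + 16 days = Dec 13, 2025.
Dec 7, 2025 falls between when the wine is bottled (Nov 27, 2025) and when the wine is released (Dec 13, 2025).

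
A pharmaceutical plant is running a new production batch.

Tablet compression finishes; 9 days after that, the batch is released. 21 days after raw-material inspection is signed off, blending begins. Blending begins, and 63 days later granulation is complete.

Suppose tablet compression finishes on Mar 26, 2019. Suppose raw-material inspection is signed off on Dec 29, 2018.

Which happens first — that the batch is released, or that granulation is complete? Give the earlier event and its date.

Tablet compression finishes: Mar 26, 2019.
The batch is released: Mar 26, 2019 + 9 days = Apr 4, 2019.
Raw-material inspection is signed off: Dec 29, 2018.
Blending begins: Dec 29, 2018 + 21 days = Jan 19, 2019.
Granulation is complete: Jan 19, 2019 + 63 days = Mar 23, 2019.
Comparing: the batch is released on Apr 4, 2019 vs granulation is complete on Mar 23, 2019. Earlier: granulation is complete.

Granulation is complete — Mar 23, 2019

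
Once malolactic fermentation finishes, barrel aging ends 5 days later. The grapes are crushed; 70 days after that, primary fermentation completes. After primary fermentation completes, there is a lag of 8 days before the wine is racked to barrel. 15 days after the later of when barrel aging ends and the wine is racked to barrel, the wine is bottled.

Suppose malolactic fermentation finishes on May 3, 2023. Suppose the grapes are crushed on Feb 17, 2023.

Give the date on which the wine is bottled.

Malolactic fermentation finishes: May 3, 2023.
Barrel aging ends: May 3, 2023 + 5 days = May 8, 2023.
The grapes are crushed: Feb 17, 2023.
Primary fermentation completes: Feb 17, 2023 + 70 days = Apr 28, 2023.
The wine is racked to barrel: Apr 28, 2023 + 8 days = May 6, 2023.
Both prerequisites met — barrel aging ends (May 8, 2023), the wine is racked to barrel (May 6, 2023); the later is May 8, 2023.
The wine is bottled: May 8, 2023 + 15 days = May 23, 2023.

May 23, 2023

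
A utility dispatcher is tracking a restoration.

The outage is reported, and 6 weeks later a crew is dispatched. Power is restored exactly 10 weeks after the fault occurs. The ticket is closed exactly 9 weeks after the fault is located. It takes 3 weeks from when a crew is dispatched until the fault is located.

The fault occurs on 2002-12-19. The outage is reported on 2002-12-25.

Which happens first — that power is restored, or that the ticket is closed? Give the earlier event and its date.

Power is restored — 2003-02-27

The fault occurs: Dec 19, 2002.
Power is restored: Dec 19, 2002 + 10 weeks = Feb 27, 2003.
The outage is reported: Dec 25, 2002.
A crew is dispatched: Dec 25, 2002 + 6 weeks = Feb 5, 2003.
The fault is located: Feb 5, 2003 + 3 weeks = Feb 26, 2003.
The ticket is closed: Feb 26, 2003 + 9 weeks = Apr 30, 2003.
Comparing: power is restored on Feb 27, 2003 vs the ticket is closed on Apr 30, 2003. Earlier: power is restored.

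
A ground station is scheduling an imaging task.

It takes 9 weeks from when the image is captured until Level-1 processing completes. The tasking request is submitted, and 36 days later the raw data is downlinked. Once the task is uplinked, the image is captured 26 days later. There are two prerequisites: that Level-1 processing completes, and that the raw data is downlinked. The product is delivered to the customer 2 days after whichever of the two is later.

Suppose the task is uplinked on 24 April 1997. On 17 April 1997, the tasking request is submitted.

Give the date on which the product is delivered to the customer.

24 July 1997

The task is uplinked: Apr 24, 1997.
The image is captured: Apr 24, 1997 + 26 days = May 20, 1997.
Level-1 processing completes: May 20, 1997 + 9 weeks = Jul 22, 1997.
The tasking request is submitted: Apr 17, 1997.
The raw data is downlinked: Apr 17, 1997 + 36 days = May 23, 1997.
Both prerequisites met — Level-1 processing completes (Jul 22, 1997), the raw data is downlinked (May 23, 1997); the later is Jul 22, 1997.
The product is delivered to the customer: Jul 22, 1997 + 2 days = Jul 24, 1997.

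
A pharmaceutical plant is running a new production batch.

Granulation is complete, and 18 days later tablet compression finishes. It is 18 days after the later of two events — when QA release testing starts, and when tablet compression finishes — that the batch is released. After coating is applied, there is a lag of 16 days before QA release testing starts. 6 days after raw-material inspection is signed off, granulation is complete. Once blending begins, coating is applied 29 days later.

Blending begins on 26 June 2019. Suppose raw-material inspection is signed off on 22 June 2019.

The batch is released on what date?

28 August 2019

Blending begins: Jun 26, 2019.
Coating is applied: Jun 26, 2019 + 29 days = Jul 25, 2019.
QA release testing starts: Jul 25, 2019 + 16 days = Aug 10, 2019.
Raw-material inspection is signed off: Jun 22, 2019.
Granulation is complete: Jun 22, 2019 + 6 days = Jun 28, 2019.
Tablet compression finishes: Jun 28, 2019 + 18 days = Jul 16, 2019.
Both prerequisites met — QA release testing starts (Aug 10, 2019), tablet compression finishes (Jul 16, 2019); the later is Aug 10, 2019.
The batch is released: Aug 10, 2019 + 18 days = Aug 28, 2019.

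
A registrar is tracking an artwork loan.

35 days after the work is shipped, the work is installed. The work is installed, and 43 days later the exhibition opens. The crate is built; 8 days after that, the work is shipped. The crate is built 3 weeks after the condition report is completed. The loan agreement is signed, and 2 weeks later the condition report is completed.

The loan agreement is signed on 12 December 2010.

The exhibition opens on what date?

12 April 2011

The loan agreement is signed: Dec 12, 2010.
The condition report is completed: Dec 12, 2010 + 2 weeks = Dec 26, 2010.
The crate is built: Dec 26, 2010 + 3 weeks = Jan 16, 2011.
The work is shipped: Jan 16, 2011 + 8 days = Jan 24, 2011.
The work is installed: Jan 24, 2011 + 35 days = Feb 28, 2011.
The exhibition opens: Feb 28, 2011 + 43 days = Apr 12, 2011.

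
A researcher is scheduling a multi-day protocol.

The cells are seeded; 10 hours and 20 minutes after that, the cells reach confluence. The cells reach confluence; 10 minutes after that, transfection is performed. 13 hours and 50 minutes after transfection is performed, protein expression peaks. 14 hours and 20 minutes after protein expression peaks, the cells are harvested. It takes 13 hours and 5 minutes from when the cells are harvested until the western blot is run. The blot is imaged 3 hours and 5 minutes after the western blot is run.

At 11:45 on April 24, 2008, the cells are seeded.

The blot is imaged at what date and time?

The cells are seeded: 11:45 Apr 24, 2008.
The cells reach confluence: 11:45 Apr 24, 2008 + 10h20m = 22:05 Apr 24, 2008.
Transfection is performed: 22:05 Apr 24, 2008 + 10m = 22:15 Apr 24, 2008.
Protein expression peaks: 22:15 Apr 24, 2008 + 13h50m = 12:05 Apr 25, 2008.
The cells are harvested: 12:05 Apr 25, 2008 + 14h20m = 02:25 Apr 26, 2008.
The western blot is run: 02:25 Apr 26, 2008 + 13h05m = 15:30 Apr 26, 2008.
The blot is imaged: 15:30 Apr 26, 2008 + 3h05m = 18:35 Apr 26, 2008.

18:35 on April 26, 2008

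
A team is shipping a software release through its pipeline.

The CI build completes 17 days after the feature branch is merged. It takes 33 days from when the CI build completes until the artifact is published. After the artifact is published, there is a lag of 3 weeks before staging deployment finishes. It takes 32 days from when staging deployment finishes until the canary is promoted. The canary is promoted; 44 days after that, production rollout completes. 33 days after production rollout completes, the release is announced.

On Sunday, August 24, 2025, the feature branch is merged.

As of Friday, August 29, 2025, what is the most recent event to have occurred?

The feature branch is merged

The feature branch is merged: Aug 24, 2025.
The CI build completes: Aug 24, 2025 + 17 days = Sep 10, 2025.
The artifact is published: Sep 10, 2025 + 33 days = Oct 13, 2025.
Staging deployment finishes: Oct 13, 2025 + 3 weeks = Nov 3, 2025.
The canary is promoted: Nov 3, 2025 + 32 days = Dec 5, 2025.
Production rollout completes: Dec 5, 2025 + 44 days = Jan 18, 2026.
The release is announced: Jan 18, 2026 + 33 days = Feb 20, 2026.
Aug 29, 2025 falls between when the feature branch is merged (Aug 24, 2025) and when the CI build completes (Sep 10, 2025).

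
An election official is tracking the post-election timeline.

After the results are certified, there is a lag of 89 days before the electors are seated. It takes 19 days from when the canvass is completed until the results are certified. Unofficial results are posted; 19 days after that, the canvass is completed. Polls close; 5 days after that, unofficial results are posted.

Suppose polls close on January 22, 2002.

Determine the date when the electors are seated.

Polls close: Jan 22, 2002.
Unofficial results are posted: Jan 22, 2002 + 5 days = Jan 27, 2002.
The canvass is completed: Jan 27, 2002 + 19 days = Feb 15, 2002.
The results are certified: Feb 15, 2002 + 19 days = Mar 6, 2002.
The electors are seated: Mar 6, 2002 + 89 days = Jun 3, 2002.

June 3, 2002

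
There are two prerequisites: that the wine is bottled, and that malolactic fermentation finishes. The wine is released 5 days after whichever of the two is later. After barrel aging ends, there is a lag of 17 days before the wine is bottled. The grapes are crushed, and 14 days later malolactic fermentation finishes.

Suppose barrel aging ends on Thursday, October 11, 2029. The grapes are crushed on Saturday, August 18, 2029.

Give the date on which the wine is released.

Barrel aging ends: Oct 11, 2029.
The wine is bottled: Oct 11, 2029 + 17 days = Oct 28, 2029.
The grapes are crushed: Aug 18, 2029.
Malolactic fermentation finishes: Aug 18, 2029 + 14 days = Sep 1, 2029.
Both prerequisites met — the wine is bottled (Oct 28, 2029), malolactic fermentation finishes (Sep 1, 2029); the later is Oct 28, 2029.
The wine is released: Oct 28, 2029 + 5 days = Nov 2, 2029.

Friday, November 2, 2029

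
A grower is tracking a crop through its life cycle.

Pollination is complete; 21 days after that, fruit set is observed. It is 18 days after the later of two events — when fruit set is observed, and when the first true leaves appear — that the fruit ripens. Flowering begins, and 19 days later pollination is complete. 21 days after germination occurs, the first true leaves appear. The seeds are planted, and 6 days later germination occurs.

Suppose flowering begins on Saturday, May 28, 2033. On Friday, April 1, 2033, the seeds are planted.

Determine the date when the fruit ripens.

Flowering begins: May 28, 2033.
Pollination is complete: May 28, 2033 + 19 days = Jun 16, 2033.
Fruit set is observed: Jun 16, 2033 + 21 days = Jul 7, 2033.
The seeds are planted: Apr 1, 2033.
Germination occurs: Apr 1, 2033 + 6 days = Apr 7, 2033.
The first true leaves appear: Apr 7, 2033 + 21 days = Apr 28, 2033.
Both prerequisites met — fruit set is observed (Jul 7, 2033), the first true leaves appear (Apr 28, 2033); the later is Jul 7, 2033.
The fruit ripens: Jul 7, 2033 + 18 days = Jul 25, 2033.

Monday, July 25, 2033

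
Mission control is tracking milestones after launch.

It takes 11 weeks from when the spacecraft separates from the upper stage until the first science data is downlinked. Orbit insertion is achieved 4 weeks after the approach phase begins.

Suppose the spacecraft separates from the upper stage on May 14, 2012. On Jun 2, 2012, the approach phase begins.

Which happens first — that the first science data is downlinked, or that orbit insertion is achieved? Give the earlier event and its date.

Orbit insertion is achieved — Jun 30, 2012

The spacecraft separates from the upper stage: May 14, 2012.
The first science data is downlinked: May 14, 2012 + 11 weeks = Jul 30, 2012.
The approach phase begins: Jun 2, 2012.
Orbit insertion is achieved: Jun 2, 2012 + 4 weeks = Jun 30, 2012.
Comparing: the first science data is downlinked on Jul 30, 2012 vs orbit insertion is achieved on Jun 30, 2012. Earlier: orbit insertion is achieved.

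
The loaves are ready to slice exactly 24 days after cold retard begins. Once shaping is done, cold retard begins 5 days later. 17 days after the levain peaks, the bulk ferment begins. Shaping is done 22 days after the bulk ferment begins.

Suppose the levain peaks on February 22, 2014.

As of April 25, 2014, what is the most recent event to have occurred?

The levain peaks: Feb 22, 2014.
The bulk ferment begins: Feb 22, 2014 + 17 days = Mar 11, 2014.
Shaping is done: Mar 11, 2014 + 22 days = Apr 2, 2014.
Cold retard begins: Apr 2, 2014 + 5 days = Apr 7, 2014.
The loaves are ready to slice: Apr 7, 2014 + 24 days = May 1, 2014.
Apr 25, 2014 falls between when cold retard begins (Apr 7, 2014) and when the loaves are ready to slice (May 1, 2014).

Cold retard begins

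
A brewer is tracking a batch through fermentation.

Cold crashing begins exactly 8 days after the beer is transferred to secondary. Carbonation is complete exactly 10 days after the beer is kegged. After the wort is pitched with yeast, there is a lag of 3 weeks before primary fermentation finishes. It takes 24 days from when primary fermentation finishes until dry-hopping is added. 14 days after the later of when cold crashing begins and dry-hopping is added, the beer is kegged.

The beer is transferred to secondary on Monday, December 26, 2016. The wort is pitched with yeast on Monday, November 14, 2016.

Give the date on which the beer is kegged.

Tuesday, January 17, 2017

The beer is transferred to secondary: Dec 26, 2016.
Cold crashing begins: Dec 26, 2016 + 8 days = Jan 3, 2017.
The wort is pitched with yeast: Nov 14, 2016.
Primary fermentation finishes: Nov 14, 2016 + 3 weeks = Dec 5, 2016.
Dry-hopping is added: Dec 5, 2016 + 24 days = Dec 29, 2016.
Both prerequisites met — cold crashing begins (Jan 3, 2017), dry-hopping is added (Dec 29, 2016); the later is Jan 3, 2017.
The beer is kegged: Jan 3, 2017 + 14 days = Jan 17, 2017.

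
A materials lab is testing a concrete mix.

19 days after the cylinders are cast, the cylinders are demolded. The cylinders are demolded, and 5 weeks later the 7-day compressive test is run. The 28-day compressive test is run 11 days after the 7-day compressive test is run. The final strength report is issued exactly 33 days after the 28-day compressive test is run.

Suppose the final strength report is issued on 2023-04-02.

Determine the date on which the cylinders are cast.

2022-12-25

The final strength report is issued: Apr 2, 2023.
The 28-day compressive test is run: Apr 2, 2023 − 33 days = Feb 28, 2023.
The 7-day compressive test is run: Feb 28, 2023 − 11 days = Feb 17, 2023.
The cylinders are demolded: Feb 17, 2023 − 5 weeks = Jan 13, 2023.
The cylinders are cast: Jan 13, 2023 − 19 days = Dec 25, 2022.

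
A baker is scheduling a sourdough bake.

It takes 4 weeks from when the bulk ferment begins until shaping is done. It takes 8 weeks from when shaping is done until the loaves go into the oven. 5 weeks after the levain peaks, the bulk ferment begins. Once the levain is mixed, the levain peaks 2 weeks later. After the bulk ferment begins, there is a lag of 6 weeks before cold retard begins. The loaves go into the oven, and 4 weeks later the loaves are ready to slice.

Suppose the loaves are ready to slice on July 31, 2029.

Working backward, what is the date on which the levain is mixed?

February 20, 2029

The loaves are ready to slice: Jul 31, 2029.
The loaves go into the oven: Jul 31, 2029 − 4 weeks = Jul 3, 2029.
Shaping is done: Jul 3, 2029 − 8 weeks = May 8, 2029.
The bulk ferment begins: May 8, 2029 − 4 weeks = Apr 10, 2029.
The levain peaks: Apr 10, 2029 − 5 weeks = Mar 6, 2029.
The levain is mixed: Mar 6, 2029 − 2 weeks = Feb 20, 2029.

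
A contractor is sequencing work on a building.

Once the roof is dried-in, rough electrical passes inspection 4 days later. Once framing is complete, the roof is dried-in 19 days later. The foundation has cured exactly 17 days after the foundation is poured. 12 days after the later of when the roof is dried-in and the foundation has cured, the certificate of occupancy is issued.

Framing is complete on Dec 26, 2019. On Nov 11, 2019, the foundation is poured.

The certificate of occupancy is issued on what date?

Jan 26, 2020

Framing is complete: Dec 26, 2019.
The roof is dried-in: Dec 26, 2019 + 19 days = Jan 14, 2020.
The foundation is poured: Nov 11, 2019.
The foundation has cured: Nov 11, 2019 + 17 days = Nov 28, 2019.
Both prerequisites met — the roof is dried-in (Jan 14, 2020), the foundation has cured (Nov 28, 2019); the later is Jan 14, 2020.
The certificate of occupancy is issued: Jan 14, 2020 + 12 days = Jan 26, 2020.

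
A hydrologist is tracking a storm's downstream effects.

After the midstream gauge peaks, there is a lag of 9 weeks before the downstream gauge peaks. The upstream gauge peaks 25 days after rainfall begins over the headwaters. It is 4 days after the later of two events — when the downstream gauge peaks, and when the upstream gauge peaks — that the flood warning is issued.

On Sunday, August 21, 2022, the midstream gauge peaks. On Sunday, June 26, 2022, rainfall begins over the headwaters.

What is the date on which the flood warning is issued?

Thursday, October 27, 2022

The midstream gauge peaks: Aug 21, 2022.
The downstream gauge peaks: Aug 21, 2022 + 9 weeks = Oct 23, 2022.
Rainfall begins over the headwaters: Jun 26, 2022.
The upstream gauge peaks: Jun 26, 2022 + 25 days = Jul 21, 2022.
Both prerequisites met — the downstream gauge peaks (Oct 23, 2022), the upstream gauge peaks (Jul 21, 2022); the later is Oct 23, 2022.
The flood warning is issued: Oct 23, 2022 + 4 days = Oct 27, 2022.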